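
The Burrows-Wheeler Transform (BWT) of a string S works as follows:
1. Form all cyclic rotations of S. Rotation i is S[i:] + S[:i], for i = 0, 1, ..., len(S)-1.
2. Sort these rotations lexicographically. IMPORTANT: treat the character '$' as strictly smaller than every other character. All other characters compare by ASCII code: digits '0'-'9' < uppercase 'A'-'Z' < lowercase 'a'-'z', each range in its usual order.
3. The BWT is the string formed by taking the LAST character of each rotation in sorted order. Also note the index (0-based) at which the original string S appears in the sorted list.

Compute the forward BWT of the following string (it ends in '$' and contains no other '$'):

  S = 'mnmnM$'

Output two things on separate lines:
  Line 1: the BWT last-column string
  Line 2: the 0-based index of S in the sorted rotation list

All 6 rotations (rotation i = S[i:]+S[:i]):
  rot[0] = mnmnM$
  rot[1] = nmnM$m
  rot[2] = mnM$mn
  rot[3] = nM$mnm
  rot[4] = M$mnmn
  rot[5] = $mnmnM
Sorted (with $ < everything):
  sorted[0] = $mnmnM  (last char: 'M')
  sorted[1] = M$mnmn  (last char: 'n')
  sorted[2] = mnM$mn  (last char: 'n')
  sorted[3] = mnmnM$  (last char: '$')
  sorted[4] = nM$mnm  (last char: 'm')
  sorted[5] = nmnM$m  (last char: 'm')
Last column: Mnn$mm
Original string S is at sorted index 3

Answer: Mnn$mm
3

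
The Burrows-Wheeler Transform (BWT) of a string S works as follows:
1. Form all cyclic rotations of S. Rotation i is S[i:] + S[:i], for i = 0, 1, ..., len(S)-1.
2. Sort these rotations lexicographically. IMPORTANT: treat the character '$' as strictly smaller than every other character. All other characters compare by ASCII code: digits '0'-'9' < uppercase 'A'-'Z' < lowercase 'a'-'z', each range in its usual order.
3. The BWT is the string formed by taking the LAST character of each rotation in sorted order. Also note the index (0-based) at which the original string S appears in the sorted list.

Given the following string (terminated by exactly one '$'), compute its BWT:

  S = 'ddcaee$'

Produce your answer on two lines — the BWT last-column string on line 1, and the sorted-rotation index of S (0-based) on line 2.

All 7 rotations (rotation i = S[i:]+S[:i]):
  rot[0] = ddcaee$
  rot[1] = dcaee$d
  rot[2] = caee$dd
  rot[3] = aee$ddc
  rot[4] = ee$ddca
  rot[5] = e$ddcae
  rot[6] = $ddcaee
Sorted (with $ < everything):
  sorted[0] = $ddcaee  (last char: 'e')
  sorted[1] = aee$ddc  (last char: 'c')
  sorted[2] = caee$dd  (last char: 'd')
  sorted[3] = dcaee$d  (last char: 'd')
  sorted[4] = ddcaee$  (last char: '$')
  sorted[5] = e$ddcae  (last char: 'e')
  sorted[6] = ee$ddca  (last char: 'a')
Last column: ecdd$ea
Original string S is at sorted index 4

Answer: ecdd$ea
4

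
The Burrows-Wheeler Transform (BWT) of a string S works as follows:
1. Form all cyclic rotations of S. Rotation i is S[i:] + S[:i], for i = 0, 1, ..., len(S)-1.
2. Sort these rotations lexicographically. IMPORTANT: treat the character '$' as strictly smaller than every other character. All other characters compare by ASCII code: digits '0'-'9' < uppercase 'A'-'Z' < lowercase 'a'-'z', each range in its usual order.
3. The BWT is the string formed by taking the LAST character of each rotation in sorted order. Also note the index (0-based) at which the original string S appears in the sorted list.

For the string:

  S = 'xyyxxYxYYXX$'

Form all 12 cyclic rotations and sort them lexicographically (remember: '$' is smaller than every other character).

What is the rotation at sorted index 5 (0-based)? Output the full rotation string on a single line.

Answer: YxYYXX$xyyxx

Derivation:
All 12 rotations (rotation i = S[i:]+S[:i]):
  rot[0] = xyyxxYxYYXX$
  rot[1] = yyxxYxYYXX$x
  rot[2] = yxxYxYYXX$xy
  rot[3] = xxYxYYXX$xyy
  rot[4] = xYxYYXX$xyyx
  rot[5] = YxYYXX$xyyxx
  rot[6] = xYYXX$xyyxxY
  rot[7] = YYXX$xyyxxYx
  rot[8] = YXX$xyyxxYxY
  rot[9] = XX$xyyxxYxYY
  rot[10] = X$xyyxxYxYYX
  rot[11] = $xyyxxYxYYXX
Sorted (with $ < everything):
  sorted[0] = $xyyxxYxYYXX
  sorted[1] = X$xyyxxYxYYX
  sorted[2] = XX$xyyxxYxYY
  sorted[3] = YXX$xyyxxYxY
  sorted[4] = YYXX$xyyxxYx
  sorted[5] = YxYYXX$xyyxx
  sorted[6] = xYYXX$xyyxxY
  sorted[7] = xYxYYXX$xyyx
  sorted[8] = xxYxYYXX$xyy
  sorted[9] = xyyxxYxYYXX$
  sorted[10] = yxxYxYYXX$xy
  sorted[11] = yyxxYxYYXX$x
sorted[5] = YxYYXX$xyyxx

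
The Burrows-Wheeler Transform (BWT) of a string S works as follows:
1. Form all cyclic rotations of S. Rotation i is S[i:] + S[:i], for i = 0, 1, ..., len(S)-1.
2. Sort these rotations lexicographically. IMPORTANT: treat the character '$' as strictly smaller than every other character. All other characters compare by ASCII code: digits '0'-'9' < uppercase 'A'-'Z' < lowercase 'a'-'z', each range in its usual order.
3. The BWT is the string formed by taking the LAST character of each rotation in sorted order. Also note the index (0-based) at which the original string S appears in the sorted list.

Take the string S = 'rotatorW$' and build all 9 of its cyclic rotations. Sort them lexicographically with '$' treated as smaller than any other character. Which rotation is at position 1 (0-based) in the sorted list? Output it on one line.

Answer: W$rotator

Derivation:
All 9 rotations (rotation i = S[i:]+S[:i]):
  rot[0] = rotatorW$
  rot[1] = otatorW$r
  rot[2] = tatorW$ro
  rot[3] = atorW$rot
  rot[4] = torW$rota
  rot[5] = orW$rotat
  rot[6] = rW$rotato
  rot[7] = W$rotator
  rot[8] = $rotatorW
Sorted (with $ < everything):
  sorted[0] = $rotatorW
  sorted[1] = W$rotator
  sorted[2] = atorW$rot
  sorted[3] = orW$rotat
  sorted[4] = otatorW$r
  sorted[5] = rW$rotato
  sorted[6] = rotatorW$
  sorted[7] = tatorW$ro
  sorted[8] = torW$rota
sorted[1] = W$rotator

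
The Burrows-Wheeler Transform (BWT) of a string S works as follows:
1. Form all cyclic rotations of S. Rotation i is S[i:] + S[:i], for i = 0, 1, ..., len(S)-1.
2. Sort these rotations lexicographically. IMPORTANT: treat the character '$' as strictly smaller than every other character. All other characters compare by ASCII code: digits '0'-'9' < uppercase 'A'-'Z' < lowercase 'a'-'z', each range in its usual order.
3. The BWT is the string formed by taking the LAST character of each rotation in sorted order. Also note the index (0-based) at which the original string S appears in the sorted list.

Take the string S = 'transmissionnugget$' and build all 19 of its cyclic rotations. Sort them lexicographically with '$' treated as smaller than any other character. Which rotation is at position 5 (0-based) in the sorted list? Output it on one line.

All 19 rotations (rotation i = S[i:]+S[:i]):
  rot[0] = transmissionnugget$
  rot[1] = ransmissionnugget$t
  rot[2] = ansmissionnugget$tr
  rot[3] = nsmissionnugget$tra
  rot[4] = smissionnugget$tran
  rot[5] = missionnugget$trans
  rot[6] = issionnugget$transm
  rot[7] = ssionnugget$transmi
  rot[8] = sionnugget$transmis
  rot[9] = ionnugget$transmiss
  rot[10] = onnugget$transmissi
  rot[11] = nnugget$transmissio
  rot[12] = nugget$transmission
  rot[13] = ugget$transmissionn
  rot[14] = gget$transmissionnu
  rot[15] = get$transmissionnug
  rot[16] = et$transmissionnugg
  rot[17] = t$transmissionnugge
  rot[18] = $transmissionnugget
Sorted (with $ < everything):
  sorted[0] = $transmissionnugget
  sorted[1] = ansmissionnugget$tr
  sorted[2] = et$transmissionnugg
  sorted[3] = get$transmissionnug
  sorted[4] = gget$transmissionnu
  sorted[5] = ionnugget$transmiss
  sorted[6] = issionnugget$transm
  sorted[7] = missionnugget$trans
  sorted[8] = nnugget$transmissio
  sorted[9] = nsmissionnugget$tra
  sorted[10] = nugget$transmission
  sorted[11] = onnugget$transmissi
  sorted[12] = ransmissionnugget$t
  sorted[13] = sionnugget$transmis
  sorted[14] = smissionnugget$tran
  sorted[15] = ssionnugget$transmi
  sorted[16] = t$transmissionnugge
  sorted[17] = transmissionnugget$
  sorted[18] = ugget$transmissionn
sorted[5] = ionnugget$transmiss

Answer: ionnugget$transmiss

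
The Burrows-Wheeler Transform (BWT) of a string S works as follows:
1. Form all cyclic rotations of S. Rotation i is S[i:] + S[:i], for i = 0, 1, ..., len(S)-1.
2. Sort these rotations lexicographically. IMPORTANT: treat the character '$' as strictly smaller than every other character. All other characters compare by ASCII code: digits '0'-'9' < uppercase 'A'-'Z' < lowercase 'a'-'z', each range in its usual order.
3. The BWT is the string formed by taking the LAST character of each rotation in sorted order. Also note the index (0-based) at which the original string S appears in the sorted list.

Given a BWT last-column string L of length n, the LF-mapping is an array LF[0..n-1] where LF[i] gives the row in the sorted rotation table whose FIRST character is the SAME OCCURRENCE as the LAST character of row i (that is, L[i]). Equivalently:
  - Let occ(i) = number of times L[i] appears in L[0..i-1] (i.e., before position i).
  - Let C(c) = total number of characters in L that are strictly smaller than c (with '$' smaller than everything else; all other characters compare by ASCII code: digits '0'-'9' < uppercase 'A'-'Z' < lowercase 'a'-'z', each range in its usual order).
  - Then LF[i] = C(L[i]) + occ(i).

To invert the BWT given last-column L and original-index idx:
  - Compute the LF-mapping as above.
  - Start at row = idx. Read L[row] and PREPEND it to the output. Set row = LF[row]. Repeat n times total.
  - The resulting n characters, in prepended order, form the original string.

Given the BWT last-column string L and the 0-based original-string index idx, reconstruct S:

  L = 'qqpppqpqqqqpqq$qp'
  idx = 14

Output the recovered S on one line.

Answer: qqqpqqpppppqqqqq$

Derivation:
LF mapping: 7 8 1 2 3 9 4 10 11 12 13 5 14 15 0 16 6
Walk LF starting at row 14, prepending L[row]:
  step 1: row=14, L[14]='$', prepend. Next row=LF[14]=0
  step 2: row=0, L[0]='q', prepend. Next row=LF[0]=7
  step 3: row=7, L[7]='q', prepend. Next row=LF[7]=10
  step 4: row=10, L[10]='q', prepend. Next row=LF[10]=13
  step 5: row=13, L[13]='q', prepend. Next row=LF[13]=15
  step 6: row=15, L[15]='q', prepend. Next row=LF[15]=16
  step 7: row=16, L[16]='p', prepend. Next row=LF[16]=6
  step 8: row=6, L[6]='p', prepend. Next row=LF[6]=4
  step 9: row=4, L[4]='p', prepend. Next row=LF[4]=3
  step 10: row=3, L[3]='p', prepend. Next row=LF[3]=2
  step 11: row=2, L[2]='p', prepend. Next row=LF[2]=1
  step 12: row=1, L[1]='q', prepend. Next row=LF[1]=8
  step 13: row=8, L[8]='q', prepend. Next row=LF[8]=11
  step 14: row=11, L[11]='p', prepend. Next row=LF[11]=5
  step 15: row=5, L[5]='q', prepend. Next row=LF[5]=9
  step 16: row=9, L[9]='q', prepend. Next row=LF[9]=12
  step 17: row=12, L[12]='q', prepend. Next row=LF[12]=14
Reversed output: qqqpqqpppppqqqqq$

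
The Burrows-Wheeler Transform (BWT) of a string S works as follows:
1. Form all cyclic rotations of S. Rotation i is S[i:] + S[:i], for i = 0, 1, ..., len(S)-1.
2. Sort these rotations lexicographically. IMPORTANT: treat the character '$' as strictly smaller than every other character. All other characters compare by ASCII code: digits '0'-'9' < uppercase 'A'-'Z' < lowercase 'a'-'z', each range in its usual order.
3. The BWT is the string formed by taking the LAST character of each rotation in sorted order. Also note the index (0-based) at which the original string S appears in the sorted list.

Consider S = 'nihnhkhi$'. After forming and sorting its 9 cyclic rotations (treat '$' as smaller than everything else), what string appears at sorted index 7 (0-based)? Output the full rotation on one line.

All 9 rotations (rotation i = S[i:]+S[:i]):
  rot[0] = nihnhkhi$
  rot[1] = ihnhkhi$n
  rot[2] = hnhkhi$ni
  rot[3] = nhkhi$nih
  rot[4] = hkhi$nihn
  rot[5] = khi$nihnh
  rot[6] = hi$nihnhk
  rot[7] = i$nihnhkh
  rot[8] = $nihnhkhi
Sorted (with $ < everything):
  sorted[0] = $nihnhkhi
  sorted[1] = hi$nihnhk
  sorted[2] = hkhi$nihn
  sorted[3] = hnhkhi$ni
  sorted[4] = i$nihnhkh
  sorted[5] = ihnhkhi$n
  sorted[6] = khi$nihnh
  sorted[7] = nhkhi$nih
  sorted[8] = nihnhkhi$
sorted[7] = nhkhi$nih

Answer: nhkhi$nih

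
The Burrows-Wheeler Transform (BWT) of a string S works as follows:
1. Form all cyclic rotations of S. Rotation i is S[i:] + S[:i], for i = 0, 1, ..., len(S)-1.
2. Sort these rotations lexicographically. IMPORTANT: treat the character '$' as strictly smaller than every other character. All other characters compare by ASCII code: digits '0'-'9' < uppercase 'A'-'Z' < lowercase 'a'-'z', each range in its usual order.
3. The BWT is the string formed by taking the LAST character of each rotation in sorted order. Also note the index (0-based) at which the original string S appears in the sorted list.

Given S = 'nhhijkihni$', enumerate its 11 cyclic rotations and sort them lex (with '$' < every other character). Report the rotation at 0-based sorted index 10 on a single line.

Answer: ni$nhhijkih

Derivation:
All 11 rotations (rotation i = S[i:]+S[:i]):
  rot[0] = nhhijkihni$
  rot[1] = hhijkihni$n
  rot[2] = hijkihni$nh
  rot[3] = ijkihni$nhh
  rot[4] = jkihni$nhhi
  rot[5] = kihni$nhhij
  rot[6] = ihni$nhhijk
  rot[7] = hni$nhhijki
  rot[8] = ni$nhhijkih
  rot[9] = i$nhhijkihn
  rot[10] = $nhhijkihni
Sorted (with $ < everything):
  sorted[0] = $nhhijkihni
  sorted[1] = hhijkihni$n
  sorted[2] = hijkihni$nh
  sorted[3] = hni$nhhijki
  sorted[4] = i$nhhijkihn
  sorted[5] = ihni$nhhijk
  sorted[6] = ijkihni$nhh
  sorted[7] = jkihni$nhhi
  sorted[8] = kihni$nhhij
  sorted[9] = nhhijkihni$
  sorted[10] = ni$nhhijkih
sorted[10] = ni$nhhijkih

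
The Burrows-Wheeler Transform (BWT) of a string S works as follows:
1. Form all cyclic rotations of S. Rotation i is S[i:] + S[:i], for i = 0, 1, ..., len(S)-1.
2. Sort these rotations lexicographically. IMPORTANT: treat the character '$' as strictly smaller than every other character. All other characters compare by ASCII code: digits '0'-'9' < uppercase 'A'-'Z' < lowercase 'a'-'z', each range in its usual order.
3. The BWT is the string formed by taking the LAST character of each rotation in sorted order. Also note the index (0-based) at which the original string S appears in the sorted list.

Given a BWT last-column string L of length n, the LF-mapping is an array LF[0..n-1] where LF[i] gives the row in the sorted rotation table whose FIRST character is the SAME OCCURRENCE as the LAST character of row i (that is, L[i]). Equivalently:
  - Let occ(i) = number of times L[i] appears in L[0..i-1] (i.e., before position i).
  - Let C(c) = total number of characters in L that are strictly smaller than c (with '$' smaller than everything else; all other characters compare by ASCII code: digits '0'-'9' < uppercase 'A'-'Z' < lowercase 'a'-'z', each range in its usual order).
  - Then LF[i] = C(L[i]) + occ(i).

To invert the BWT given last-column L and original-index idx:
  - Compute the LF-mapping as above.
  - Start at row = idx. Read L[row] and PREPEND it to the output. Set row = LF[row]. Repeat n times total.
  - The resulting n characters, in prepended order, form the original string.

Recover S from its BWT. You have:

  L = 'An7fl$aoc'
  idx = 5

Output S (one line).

LF mapping: 2 7 1 5 6 0 3 8 4
Walk LF starting at row 5, prepending L[row]:
  step 1: row=5, L[5]='$', prepend. Next row=LF[5]=0
  step 2: row=0, L[0]='A', prepend. Next row=LF[0]=2
  step 3: row=2, L[2]='7', prepend. Next row=LF[2]=1
  step 4: row=1, L[1]='n', prepend. Next row=LF[1]=7
  step 5: row=7, L[7]='o', prepend. Next row=LF[7]=8
  step 6: row=8, L[8]='c', prepend. Next row=LF[8]=4
  step 7: row=4, L[4]='l', prepend. Next row=LF[4]=6
  step 8: row=6, L[6]='a', prepend. Next row=LF[6]=3
  step 9: row=3, L[3]='f', prepend. Next row=LF[3]=5
Reversed output: falcon7A$

Answer: falcon7A$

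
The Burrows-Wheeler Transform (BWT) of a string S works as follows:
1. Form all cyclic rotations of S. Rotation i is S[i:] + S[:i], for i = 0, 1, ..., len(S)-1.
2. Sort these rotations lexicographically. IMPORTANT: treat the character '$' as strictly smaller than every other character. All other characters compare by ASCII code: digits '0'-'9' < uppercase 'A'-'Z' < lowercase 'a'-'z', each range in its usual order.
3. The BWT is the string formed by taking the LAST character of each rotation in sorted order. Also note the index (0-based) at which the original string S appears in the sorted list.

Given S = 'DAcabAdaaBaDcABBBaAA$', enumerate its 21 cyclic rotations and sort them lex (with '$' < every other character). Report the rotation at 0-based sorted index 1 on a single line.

Answer: A$DAcabAdaaBaDcABBBaA

Derivation:
All 21 rotations (rotation i = S[i:]+S[:i]):
  rot[0] = DAcabAdaaBaDcABBBaAA$
  rot[1] = AcabAdaaBaDcABBBaAA$D
  rot[2] = cabAdaaBaDcABBBaAA$DA
  rot[3] = abAdaaBaDcABBBaAA$DAc
  rot[4] = bAdaaBaDcABBBaAA$DAca
  rot[5] = AdaaBaDcABBBaAA$DAcab
  rot[6] = daaBaDcABBBaAA$DAcabA
  rot[7] = aaBaDcABBBaAA$DAcabAd
  rot[8] = aBaDcABBBaAA$DAcabAda
  rot[9] = BaDcABBBaAA$DAcabAdaa
  rot[10] = aDcABBBaAA$DAcabAdaaB
  rot[11] = DcABBBaAA$DAcabAdaaBa
  rot[12] = cABBBaAA$DAcabAdaaBaD
  rot[13] = ABBBaAA$DAcabAdaaBaDc
  rot[14] = BBBaAA$DAcabAdaaBaDcA
  rot[15] = BBaAA$DAcabAdaaBaDcAB
  rot[16] = BaAA$DAcabAdaaBaDcABB
  rot[17] = aAA$DAcabAdaaBaDcABBB
  rot[18] = AA$DAcabAdaaBaDcABBBa
  rot[19] = A$DAcabAdaaBaDcABBBaA
  rot[20] = $DAcabAdaaBaDcABBBaAA
Sorted (with $ < everything):
  sorted[0] = $DAcabAdaaBaDcABBBaAA
  sorted[1] = A$DAcabAdaaBaDcABBBaA
  sorted[2] = AA$DAcabAdaaBaDcABBBa
  sorted[3] = ABBBaAA$DAcabAdaaBaDc
  sorted[4] = AcabAdaaBaDcABBBaAA$D
  sorted[5] = AdaaBaDcABBBaAA$DAcab
  sorted[6] = BBBaAA$DAcabAdaaBaDcA
  sorted[7] = BBaAA$DAcabAdaaBaDcAB
  sorted[8] = BaAA$DAcabAdaaBaDcABB
  sorted[9] = BaDcABBBaAA$DAcabAdaa
  sorted[10] = DAcabAdaaBaDcABBBaAA$
  sorted[11] = DcABBBaAA$DAcabAdaaBa
  sorted[12] = aAA$DAcabAdaaBaDcABBB
  sorted[13] = aBaDcABBBaAA$DAcabAda
  sorted[14] = aDcABBBaAA$DAcabAdaaB
  sorted[15] = aaBaDcABBBaAA$DAcabAd
  sorted[16] = abAdaaBaDcABBBaAA$DAc
  sorted[17] = bAdaaBaDcABBBaAA$DAca
  sorted[18] = cABBBaAA$DAcabAdaaBaD
  sorted[19] = cabAdaaBaDcABBBaAA$DA
  sorted[20] = daaBaDcABBBaAA$DAcabA
sorted[1] = A$DAcabAdaaBaDcABBBaA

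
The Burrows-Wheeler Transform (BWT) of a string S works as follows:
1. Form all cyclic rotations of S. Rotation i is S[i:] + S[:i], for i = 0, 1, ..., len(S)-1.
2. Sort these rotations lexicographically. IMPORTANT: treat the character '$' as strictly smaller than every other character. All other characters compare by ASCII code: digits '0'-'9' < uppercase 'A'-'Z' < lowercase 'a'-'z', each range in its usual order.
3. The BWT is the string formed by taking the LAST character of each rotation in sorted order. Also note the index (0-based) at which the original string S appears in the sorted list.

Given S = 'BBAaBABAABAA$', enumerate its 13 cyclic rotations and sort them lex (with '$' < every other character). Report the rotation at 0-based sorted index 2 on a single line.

Answer: AA$BBAaBABAAB

Derivation:
All 13 rotations (rotation i = S[i:]+S[:i]):
  rot[0] = BBAaBABAABAA$
  rot[1] = BAaBABAABAA$B
  rot[2] = AaBABAABAA$BB
  rot[3] = aBABAABAA$BBA
  rot[4] = BABAABAA$BBAa
  rot[5] = ABAABAA$BBAaB
  rot[6] = BAABAA$BBAaBA
  rot[7] = AABAA$BBAaBAB
  rot[8] = ABAA$BBAaBABA
  rot[9] = BAA$BBAaBABAA
  rot[10] = AA$BBAaBABAAB
  rot[11] = A$BBAaBABAABA
  rot[12] = $BBAaBABAABAA
Sorted (with $ < everything):
  sorted[0] = $BBAaBABAABAA
  sorted[1] = A$BBAaBABAABA
  sorted[2] = AA$BBAaBABAAB
  sorted[3] = AABAA$BBAaBAB
  sorted[4] = ABAA$BBAaBABA
  sorted[5] = ABAABAA$BBAaB
  sorted[6] = AaBABAABAA$BB
  sorted[7] = BAA$BBAaBABAA
  sorted[8] = BAABAA$BBAaBA
  sorted[9] = BABAABAA$BBAa
  sorted[10] = BAaBABAABAA$B
  sorted[11] = BBAaBABAABAA$
  sorted[12] = aBABAABAA$BBA
sorted[2] = AA$BBAaBABAAB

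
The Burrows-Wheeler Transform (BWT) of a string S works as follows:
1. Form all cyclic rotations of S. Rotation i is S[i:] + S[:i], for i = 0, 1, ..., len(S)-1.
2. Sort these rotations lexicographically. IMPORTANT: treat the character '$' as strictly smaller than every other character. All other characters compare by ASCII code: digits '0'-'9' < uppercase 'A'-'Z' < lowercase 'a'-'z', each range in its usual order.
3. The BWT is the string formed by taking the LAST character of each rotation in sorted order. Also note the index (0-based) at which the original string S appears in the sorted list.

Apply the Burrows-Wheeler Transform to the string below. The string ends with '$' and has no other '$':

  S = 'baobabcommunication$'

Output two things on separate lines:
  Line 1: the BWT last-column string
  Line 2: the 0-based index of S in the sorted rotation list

Answer: nbbco$aibntomouaciam
5

Derivation:
All 20 rotations (rotation i = S[i:]+S[:i]):
  rot[0] = baobabcommunication$
  rot[1] = aobabcommunication$b
  rot[2] = obabcommunication$ba
  rot[3] = babcommunication$bao
  rot[4] = abcommunication$baob
  rot[5] = bcommunication$baoba
  rot[6] = communication$baobab
  rot[7] = ommunication$baobabc
  rot[8] = mmunication$baobabco
  rot[9] = munication$baobabcom
  rot[10] = unication$baobabcomm
  rot[11] = nication$baobabcommu
  rot[12] = ication$baobabcommun
  rot[13] = cation$baobabcommuni
  rot[14] = ation$baobabcommunic
  rot[15] = tion$baobabcommunica
  rot[16] = ion$baobabcommunicat
  rot[17] = on$baobabcommunicati
  rot[18] = n$baobabcommunicatio
  rot[19] = $baobabcommunication
Sorted (with $ < everything):
  sorted[0] = $baobabcommunication  (last char: 'n')
  sorted[1] = abcommunication$baob  (last char: 'b')
  sorted[2] = aobabcommunication$b  (last char: 'b')
  sorted[3] = ation$baobabcommunic  (last char: 'c')
  sorted[4] = babcommunication$bao  (last char: 'o')
  sorted[5] = baobabcommunication$  (last char: '$')
  sorted[6] = bcommunication$baoba  (last char: 'a')
  sorted[7] = cation$baobabcommuni  (last char: 'i')
  sorted[8] = communication$baobab  (last char: 'b')
  sorted[9] = ication$baobabcommun  (last char: 'n')
  sorted[10] = ion$baobabcommunicat  (last char: 't')
  sorted[11] = mmunication$baobabco  (last char: 'o')
  sorted[12] = munication$baobabcom  (last char: 'm')
  sorted[13] = n$baobabcommunicatio  (last char: 'o')
  sorted[14] = nication$baobabcommu  (last char: 'u')
  sorted[15] = obabcommunication$ba  (last char: 'a')
  sorted[16] = ommunication$baobabc  (last char: 'c')
  sorted[17] = on$baobabcommunicati  (last char: 'i')
  sorted[18] = tion$baobabcommunica  (last char: 'a')
  sorted[19] = unication$baobabcomm  (last char: 'm')
Last column: nbbco$aibntomouaciam
Original string S is at sorted index 5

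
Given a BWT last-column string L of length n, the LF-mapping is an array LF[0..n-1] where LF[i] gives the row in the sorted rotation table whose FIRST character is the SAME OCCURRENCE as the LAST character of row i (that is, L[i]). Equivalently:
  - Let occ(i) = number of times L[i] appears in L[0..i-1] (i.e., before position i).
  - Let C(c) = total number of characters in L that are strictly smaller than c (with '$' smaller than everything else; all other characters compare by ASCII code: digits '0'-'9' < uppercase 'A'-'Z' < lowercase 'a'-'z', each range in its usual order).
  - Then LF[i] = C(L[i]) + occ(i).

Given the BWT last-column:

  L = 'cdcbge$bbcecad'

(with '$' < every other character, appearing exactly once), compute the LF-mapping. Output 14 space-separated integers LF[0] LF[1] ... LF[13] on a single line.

Answer: 5 9 6 2 13 11 0 3 4 7 12 8 1 10

Derivation:
Char counts: '$':1, 'a':1, 'b':3, 'c':4, 'd':2, 'e':2, 'g':1
C (first-col start): C('$')=0, C('a')=1, C('b')=2, C('c')=5, C('d')=9, C('e')=11, C('g')=13
L[0]='c': occ=0, LF[0]=C('c')+0=5+0=5
L[1]='d': occ=0, LF[1]=C('d')+0=9+0=9
L[2]='c': occ=1, LF[2]=C('c')+1=5+1=6
L[3]='b': occ=0, LF[3]=C('b')+0=2+0=2
L[4]='g': occ=0, LF[4]=C('g')+0=13+0=13
L[5]='e': occ=0, LF[5]=C('e')+0=11+0=11
L[6]='$': occ=0, LF[6]=C('$')+0=0+0=0
L[7]='b': occ=1, LF[7]=C('b')+1=2+1=3
L[8]='b': occ=2, LF[8]=C('b')+2=2+2=4
L[9]='c': occ=2, LF[9]=C('c')+2=5+2=7
L[10]='e': occ=1, LF[10]=C('e')+1=11+1=12
L[11]='c': occ=3, LF[11]=C('c')+3=5+3=8
L[12]='a': occ=0, LF[12]=C('a')+0=1+0=1
L[13]='d': occ=1, LF[13]=C('d')+1=9+1=10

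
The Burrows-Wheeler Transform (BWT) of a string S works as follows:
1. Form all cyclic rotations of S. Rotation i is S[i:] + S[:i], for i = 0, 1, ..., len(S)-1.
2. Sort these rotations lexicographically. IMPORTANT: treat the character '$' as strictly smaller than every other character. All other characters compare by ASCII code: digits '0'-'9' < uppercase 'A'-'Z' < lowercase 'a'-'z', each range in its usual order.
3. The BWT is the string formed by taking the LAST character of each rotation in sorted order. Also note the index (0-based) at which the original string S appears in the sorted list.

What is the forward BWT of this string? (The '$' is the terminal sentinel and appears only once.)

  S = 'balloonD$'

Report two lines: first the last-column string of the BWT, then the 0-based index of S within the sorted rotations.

All 9 rotations (rotation i = S[i:]+S[:i]):
  rot[0] = balloonD$
  rot[1] = alloonD$b
  rot[2] = lloonD$ba
  rot[3] = loonD$bal
  rot[4] = oonD$ball
  rot[5] = onD$ballo
  rot[6] = nD$balloo
  rot[7] = D$balloon
  rot[8] = $balloonD
Sorted (with $ < everything):
  sorted[0] = $balloonD  (last char: 'D')
  sorted[1] = D$balloon  (last char: 'n')
  sorted[2] = alloonD$b  (last char: 'b')
  sorted[3] = balloonD$  (last char: '$')
  sorted[4] = lloonD$ba  (last char: 'a')
  sorted[5] = loonD$bal  (last char: 'l')
  sorted[6] = nD$balloo  (last char: 'o')
  sorted[7] = onD$ballo  (last char: 'o')
  sorted[8] = oonD$ball  (last char: 'l')
Last column: Dnb$alool
Original string S is at sorted index 3

Answer: Dnb$alool
3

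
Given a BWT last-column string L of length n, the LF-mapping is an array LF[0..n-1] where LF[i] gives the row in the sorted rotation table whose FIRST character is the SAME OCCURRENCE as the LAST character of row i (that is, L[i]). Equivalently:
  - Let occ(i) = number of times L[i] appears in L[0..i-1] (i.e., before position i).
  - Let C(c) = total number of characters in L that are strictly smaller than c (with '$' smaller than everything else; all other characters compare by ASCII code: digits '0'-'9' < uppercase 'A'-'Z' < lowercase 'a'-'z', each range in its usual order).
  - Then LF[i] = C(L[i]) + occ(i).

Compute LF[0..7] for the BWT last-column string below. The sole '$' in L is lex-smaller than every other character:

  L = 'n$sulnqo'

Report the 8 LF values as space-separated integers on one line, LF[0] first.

Char counts: '$':1, 'l':1, 'n':2, 'o':1, 'q':1, 's':1, 'u':1
C (first-col start): C('$')=0, C('l')=1, C('n')=2, C('o')=4, C('q')=5, C('s')=6, C('u')=7
L[0]='n': occ=0, LF[0]=C('n')+0=2+0=2
L[1]='$': occ=0, LF[1]=C('$')+0=0+0=0
L[2]='s': occ=0, LF[2]=C('s')+0=6+0=6
L[3]='u': occ=0, LF[3]=C('u')+0=7+0=7
L[4]='l': occ=0, LF[4]=C('l')+0=1+0=1
L[5]='n': occ=1, LF[5]=C('n')+1=2+1=3
L[6]='q': occ=0, LF[6]=C('q')+0=5+0=5
L[7]='o': occ=0, LF[7]=C('o')+0=4+0=4

Answer: 2 0 6 7 1 3 5 4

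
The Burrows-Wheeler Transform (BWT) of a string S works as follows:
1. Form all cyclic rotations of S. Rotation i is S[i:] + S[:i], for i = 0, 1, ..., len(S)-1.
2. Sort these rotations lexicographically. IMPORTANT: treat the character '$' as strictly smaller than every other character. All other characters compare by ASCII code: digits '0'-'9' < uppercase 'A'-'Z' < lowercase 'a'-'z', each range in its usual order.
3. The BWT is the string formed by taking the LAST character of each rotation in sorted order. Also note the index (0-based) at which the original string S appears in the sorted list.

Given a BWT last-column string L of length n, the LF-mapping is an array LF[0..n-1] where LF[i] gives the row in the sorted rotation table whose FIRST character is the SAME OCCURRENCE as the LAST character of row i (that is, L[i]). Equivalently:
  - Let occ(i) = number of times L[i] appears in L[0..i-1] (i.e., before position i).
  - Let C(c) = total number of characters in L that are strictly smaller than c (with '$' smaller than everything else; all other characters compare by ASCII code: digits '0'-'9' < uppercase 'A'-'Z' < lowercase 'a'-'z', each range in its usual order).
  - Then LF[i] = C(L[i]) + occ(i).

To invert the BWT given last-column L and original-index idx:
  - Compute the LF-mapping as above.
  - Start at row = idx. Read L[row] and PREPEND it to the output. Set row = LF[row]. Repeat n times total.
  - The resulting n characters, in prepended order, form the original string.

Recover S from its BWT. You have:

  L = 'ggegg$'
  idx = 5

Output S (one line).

LF mapping: 2 3 1 4 5 0
Walk LF starting at row 5, prepending L[row]:
  step 1: row=5, L[5]='$', prepend. Next row=LF[5]=0
  step 2: row=0, L[0]='g', prepend. Next row=LF[0]=2
  step 3: row=2, L[2]='e', prepend. Next row=LF[2]=1
  step 4: row=1, L[1]='g', prepend. Next row=LF[1]=3
  step 5: row=3, L[3]='g', prepend. Next row=LF[3]=4
  step 6: row=4, L[4]='g', prepend. Next row=LF[4]=5
Reversed output: gggeg$

Answer: gggeg$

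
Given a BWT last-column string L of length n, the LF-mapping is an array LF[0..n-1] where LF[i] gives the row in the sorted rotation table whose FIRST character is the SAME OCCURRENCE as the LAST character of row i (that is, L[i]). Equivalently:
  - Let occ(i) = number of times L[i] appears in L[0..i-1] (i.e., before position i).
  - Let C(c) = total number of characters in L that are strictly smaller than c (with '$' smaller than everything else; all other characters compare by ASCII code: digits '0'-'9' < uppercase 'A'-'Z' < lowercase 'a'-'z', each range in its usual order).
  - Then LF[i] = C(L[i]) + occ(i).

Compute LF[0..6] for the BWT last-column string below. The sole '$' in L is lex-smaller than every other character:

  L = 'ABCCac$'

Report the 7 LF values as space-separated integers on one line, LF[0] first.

Answer: 1 2 3 4 5 6 0

Derivation:
Char counts: '$':1, 'A':1, 'B':1, 'C':2, 'a':1, 'c':1
C (first-col start): C('$')=0, C('A')=1, C('B')=2, C('C')=3, C('a')=5, C('c')=6
L[0]='A': occ=0, LF[0]=C('A')+0=1+0=1
L[1]='B': occ=0, LF[1]=C('B')+0=2+0=2
L[2]='C': occ=0, LF[2]=C('C')+0=3+0=3
L[3]='C': occ=1, LF[3]=C('C')+1=3+1=4
L[4]='a': occ=0, LF[4]=C('a')+0=5+0=5
L[5]='c': occ=0, LF[5]=C('c')+0=6+0=6
L[6]='$': occ=0, LF[6]=C('$')+0=0+0=0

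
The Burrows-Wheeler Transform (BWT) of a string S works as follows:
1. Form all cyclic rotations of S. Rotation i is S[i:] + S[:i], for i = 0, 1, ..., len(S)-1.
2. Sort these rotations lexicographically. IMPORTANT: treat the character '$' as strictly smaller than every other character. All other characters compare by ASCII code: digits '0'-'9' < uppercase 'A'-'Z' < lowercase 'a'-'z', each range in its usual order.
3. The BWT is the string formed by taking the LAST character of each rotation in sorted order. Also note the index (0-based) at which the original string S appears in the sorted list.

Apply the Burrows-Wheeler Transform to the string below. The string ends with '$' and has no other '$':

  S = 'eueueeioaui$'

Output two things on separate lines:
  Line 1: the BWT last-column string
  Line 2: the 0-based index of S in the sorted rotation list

All 12 rotations (rotation i = S[i:]+S[:i]):
  rot[0] = eueueeioaui$
  rot[1] = ueueeioaui$e
  rot[2] = eueeioaui$eu
  rot[3] = ueeioaui$eue
  rot[4] = eeioaui$eueu
  rot[5] = eioaui$eueue
  rot[6] = ioaui$eueuee
  rot[7] = oaui$eueueei
  rot[8] = aui$eueueeio
  rot[9] = ui$eueueeioa
  rot[10] = i$eueueeioau
  rot[11] = $eueueeioaui
Sorted (with $ < everything):
  sorted[0] = $eueueeioaui  (last char: 'i')
  sorted[1] = aui$eueueeio  (last char: 'o')
  sorted[2] = eeioaui$eueu  (last char: 'u')
  sorted[3] = eioaui$eueue  (last char: 'e')
  sorted[4] = eueeioaui$eu  (last char: 'u')
  sorted[5] = eueueeioaui$  (last char: '$')
  sorted[6] = i$eueueeioau  (last char: 'u')
  sorted[7] = ioaui$eueuee  (last char: 'e')
  sorted[8] = oaui$eueueei  (last char: 'i')
  sorted[9] = ueeioaui$eue  (last char: 'e')
  sorted[10] = ueueeioaui$e  (last char: 'e')
  sorted[11] = ui$eueueeioa  (last char: 'a')
Last column: ioueu$ueieea
Original string S is at sorted index 5

Answer: ioueu$ueieea
5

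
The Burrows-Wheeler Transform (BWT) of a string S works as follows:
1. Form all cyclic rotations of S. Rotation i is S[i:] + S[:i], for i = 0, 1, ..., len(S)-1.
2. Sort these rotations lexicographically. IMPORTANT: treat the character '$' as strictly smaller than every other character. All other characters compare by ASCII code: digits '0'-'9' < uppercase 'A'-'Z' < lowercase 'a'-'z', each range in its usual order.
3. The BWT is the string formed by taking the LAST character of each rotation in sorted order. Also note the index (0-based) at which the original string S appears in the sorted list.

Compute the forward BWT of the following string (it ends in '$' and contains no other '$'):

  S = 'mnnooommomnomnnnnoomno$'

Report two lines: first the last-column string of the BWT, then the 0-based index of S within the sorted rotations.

Answer: ooo$oommnnmmmnnnonomonn
3

Derivation:
All 23 rotations (rotation i = S[i:]+S[:i]):
  rot[0] = mnnooommomnomnnnnoomno$
  rot[1] = nnooommomnomnnnnoomno$m
  rot[2] = nooommomnomnnnnoomno$mn
  rot[3] = ooommomnomnnnnoomno$mnn
  rot[4] = oommomnomnnnnoomno$mnno
  rot[5] = ommomnomnnnnoomno$mnnoo
  rot[6] = mmomnomnnnnoomno$mnnooo
  rot[7] = momnomnnnnoomno$mnnooom
  rot[8] = omnomnnnnoomno$mnnooomm
  rot[9] = mnomnnnnoomno$mnnooommo
  rot[10] = nomnnnnoomno$mnnooommom
  rot[11] = omnnnnoomno$mnnooommomn
  rot[12] = mnnnnoomno$mnnooommomno
  rot[13] = nnnnoomno$mnnooommomnom
  rot[14] = nnnoomno$mnnooommomnomn
  rot[15] = nnoomno$mnnooommomnomnn
  rot[16] = noomno$mnnooommomnomnnn
  rot[17] = oomno$mnnooommomnomnnnn
  rot[18] = omno$mnnooommomnomnnnno
  rot[19] = mno$mnnooommomnomnnnnoo
  rot[20] = no$mnnooommomnomnnnnoom
  rot[21] = o$mnnooommomnomnnnnoomn
  rot[22] = $mnnooommomnomnnnnoomno
Sorted (with $ < everything):
  sorted[0] = $mnnooommomnomnnnnoomno  (last char: 'o')
  sorted[1] = mmomnomnnnnoomno$mnnooo  (last char: 'o')
  sorted[2] = mnnnnoomno$mnnooommomno  (last char: 'o')
  sorted[3] = mnnooommomnomnnnnoomno$  (last char: '$')
  sorted[4] = mno$mnnooommomnomnnnnoo  (last char: 'o')
  sorted[5] = mnomnnnnoomno$mnnooommo  (last char: 'o')
  sorted[6] = momnomnnnnoomno$mnnooom  (last char: 'm')
  sorted[7] = nnnnoomno$mnnooommomnom  (last char: 'm')
  sorted[8] = nnnoomno$mnnooommomnomn  (last char: 'n')
  sorted[9] = nnoomno$mnnooommomnomnn  (last char: 'n')
  sorted[10] = nnooommomnomnnnnoomno$m  (last char: 'm')
  sorted[11] = no$mnnooommomnomnnnnoom  (last char: 'm')
  sorted[12] = nomnnnnoomno$mnnooommom  (last char: 'm')
  sorted[13] = noomno$mnnooommomnomnnn  (last char: 'n')
  sorted[14] = nooommomnomnnnnoomno$mn  (last char: 'n')
  sorted[15] = o$mnnooommomnomnnnnoomn  (last char: 'n')
  sorted[16] = ommomnomnnnnoomno$mnnoo  (last char: 'o')
  sorted[17] = omnnnnoomno$mnnooommomn  (last char: 'n')
  sorted[18] = omno$mnnooommomnomnnnno  (last char: 'o')
  sorted[19] = omnomnnnnoomno$mnnooomm  (last char: 'm')
  sorted[20] = oommomnomnnnnoomno$mnno  (last char: 'o')
  sorted[21] = oomno$mnnooommomnomnnnn  (last char: 'n')
  sorted[22] = ooommomnomnnnnoomno$mnn  (last char: 'n')
Last column: ooo$oommnnmmmnnnonomonn
Original string S is at sorted index 3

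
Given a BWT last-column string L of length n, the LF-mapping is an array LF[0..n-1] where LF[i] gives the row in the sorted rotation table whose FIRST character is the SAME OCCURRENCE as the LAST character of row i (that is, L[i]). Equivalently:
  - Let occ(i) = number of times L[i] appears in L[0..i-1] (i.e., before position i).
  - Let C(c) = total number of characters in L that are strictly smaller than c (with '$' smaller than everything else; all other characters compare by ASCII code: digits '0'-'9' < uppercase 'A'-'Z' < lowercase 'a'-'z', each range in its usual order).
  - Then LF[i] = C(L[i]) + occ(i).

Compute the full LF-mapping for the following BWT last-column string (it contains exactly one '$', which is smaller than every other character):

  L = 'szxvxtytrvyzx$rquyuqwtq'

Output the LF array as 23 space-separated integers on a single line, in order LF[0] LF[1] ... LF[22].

Answer: 6 21 15 12 16 7 18 8 4 13 19 22 17 0 5 1 10 20 11 2 14 9 3

Derivation:
Char counts: '$':1, 'q':3, 'r':2, 's':1, 't':3, 'u':2, 'v':2, 'w':1, 'x':3, 'y':3, 'z':2
C (first-col start): C('$')=0, C('q')=1, C('r')=4, C('s')=6, C('t')=7, C('u')=10, C('v')=12, C('w')=14, C('x')=15, C('y')=18, C('z')=21
L[0]='s': occ=0, LF[0]=C('s')+0=6+0=6
L[1]='z': occ=0, LF[1]=C('z')+0=21+0=21
L[2]='x': occ=0, LF[2]=C('x')+0=15+0=15
L[3]='v': occ=0, LF[3]=C('v')+0=12+0=12
L[4]='x': occ=1, LF[4]=C('x')+1=15+1=16
L[5]='t': occ=0, LF[5]=C('t')+0=7+0=7
L[6]='y': occ=0, LF[6]=C('y')+0=18+0=18
L[7]='t': occ=1, LF[7]=C('t')+1=7+1=8
L[8]='r': occ=0, LF[8]=C('r')+0=4+0=4
L[9]='v': occ=1, LF[9]=C('v')+1=12+1=13
L[10]='y': occ=1, LF[10]=C('y')+1=18+1=19
L[11]='z': occ=1, LF[11]=C('z')+1=21+1=22
L[12]='x': occ=2, LF[12]=C('x')+2=15+2=17
L[13]='$': occ=0, LF[13]=C('$')+0=0+0=0
L[14]='r': occ=1, LF[14]=C('r')+1=4+1=5
L[15]='q': occ=0, LF[15]=C('q')+0=1+0=1
L[16]='u': occ=0, LF[16]=C('u')+0=10+0=10
L[17]='y': occ=2, LF[17]=C('y')+2=18+2=20
L[18]='u': occ=1, LF[18]=C('u')+1=10+1=11
L[19]='q': occ=1, LF[19]=C('q')+1=1+1=2
L[20]='w': occ=0, LF[20]=C('w')+0=14+0=14
L[21]='t': occ=2, LF[21]=C('t')+2=7+2=9
L[22]='q': occ=2, LF[22]=C('q')+2=1+2=3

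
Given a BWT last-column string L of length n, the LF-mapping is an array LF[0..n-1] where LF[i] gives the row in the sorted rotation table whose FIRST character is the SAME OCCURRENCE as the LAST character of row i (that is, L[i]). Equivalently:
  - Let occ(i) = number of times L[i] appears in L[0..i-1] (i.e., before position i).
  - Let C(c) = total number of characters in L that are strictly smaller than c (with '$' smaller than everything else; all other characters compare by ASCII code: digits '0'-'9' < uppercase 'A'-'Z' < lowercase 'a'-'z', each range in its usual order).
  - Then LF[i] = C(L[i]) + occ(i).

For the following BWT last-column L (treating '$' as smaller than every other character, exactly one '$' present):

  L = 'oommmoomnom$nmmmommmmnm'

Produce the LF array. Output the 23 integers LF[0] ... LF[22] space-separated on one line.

Answer: 17 18 1 2 3 19 20 4 14 21 5 0 15 6 7 8 22 9 10 11 12 16 13

Derivation:
Char counts: '$':1, 'm':13, 'n':3, 'o':6
C (first-col start): C('$')=0, C('m')=1, C('n')=14, C('o')=17
L[0]='o': occ=0, LF[0]=C('o')+0=17+0=17
L[1]='o': occ=1, LF[1]=C('o')+1=17+1=18
L[2]='m': occ=0, LF[2]=C('m')+0=1+0=1
L[3]='m': occ=1, LF[3]=C('m')+1=1+1=2
L[4]='m': occ=2, LF[4]=C('m')+2=1+2=3
L[5]='o': occ=2, LF[5]=C('o')+2=17+2=19
L[6]='o': occ=3, LF[6]=C('o')+3=17+3=20
L[7]='m': occ=3, LF[7]=C('m')+3=1+3=4
L[8]='n': occ=0, LF[8]=C('n')+0=14+0=14
L[9]='o': occ=4, LF[9]=C('o')+4=17+4=21
L[10]='m': occ=4, LF[10]=C('m')+4=1+4=5
L[11]='$': occ=0, LF[11]=C('$')+0=0+0=0
L[12]='n': occ=1, LF[12]=C('n')+1=14+1=15
L[13]='m': occ=5, LF[13]=C('m')+5=1+5=6
L[14]='m': occ=6, LF[14]=C('m')+6=1+6=7
L[15]='m': occ=7, LF[15]=C('m')+7=1+7=8
L[16]='o': occ=5, LF[16]=C('o')+5=17+5=22
L[17]='m': occ=8, LF[17]=C('m')+8=1+8=9
L[18]='m': occ=9, LF[18]=C('m')+9=1+9=10
L[19]='m': occ=10, LF[19]=C('m')+10=1+10=11
L[20]='m': occ=11, LF[20]=C('m')+11=1+11=12
L[21]='n': occ=2, LF[21]=C('n')+2=14+2=16
L[22]='m': occ=12, LF[22]=C('m')+12=1+12=13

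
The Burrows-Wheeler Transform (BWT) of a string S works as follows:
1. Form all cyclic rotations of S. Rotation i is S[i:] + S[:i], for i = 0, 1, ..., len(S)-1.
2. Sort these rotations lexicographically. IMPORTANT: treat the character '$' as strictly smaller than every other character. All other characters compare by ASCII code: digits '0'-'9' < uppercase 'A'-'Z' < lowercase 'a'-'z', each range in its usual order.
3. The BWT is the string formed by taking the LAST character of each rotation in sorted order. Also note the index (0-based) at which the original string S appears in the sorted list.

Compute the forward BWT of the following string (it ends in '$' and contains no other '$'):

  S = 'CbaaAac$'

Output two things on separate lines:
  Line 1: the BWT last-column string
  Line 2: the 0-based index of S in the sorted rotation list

All 8 rotations (rotation i = S[i:]+S[:i]):
  rot[0] = CbaaAac$
  rot[1] = baaAac$C
  rot[2] = aaAac$Cb
  rot[3] = aAac$Cba
  rot[4] = Aac$Cbaa
  rot[5] = ac$CbaaA
  rot[6] = c$CbaaAa
  rot[7] = $CbaaAac
Sorted (with $ < everything):
  sorted[0] = $CbaaAac  (last char: 'c')
  sorted[1] = Aac$Cbaa  (last char: 'a')
  sorted[2] = CbaaAac$  (last char: '$')
  sorted[3] = aAac$Cba  (last char: 'a')
  sorted[4] = aaAac$Cb  (last char: 'b')
  sorted[5] = ac$CbaaA  (last char: 'A')
  sorted[6] = baaAac$C  (last char: 'C')
  sorted[7] = c$CbaaAa  (last char: 'a')
Last column: ca$abACa
Original string S is at sorted index 2

Answer: ca$abACa
2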